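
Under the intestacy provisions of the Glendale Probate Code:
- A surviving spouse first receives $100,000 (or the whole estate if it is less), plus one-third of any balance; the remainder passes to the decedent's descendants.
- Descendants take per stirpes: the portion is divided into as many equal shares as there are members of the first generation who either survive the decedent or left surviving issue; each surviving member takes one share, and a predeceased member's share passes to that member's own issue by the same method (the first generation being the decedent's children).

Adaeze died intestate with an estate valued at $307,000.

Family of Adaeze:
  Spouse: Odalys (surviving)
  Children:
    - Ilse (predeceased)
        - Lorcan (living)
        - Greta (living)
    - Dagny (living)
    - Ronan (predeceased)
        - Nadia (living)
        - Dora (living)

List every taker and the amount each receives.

Odalys: $169,000; Lorcan: $23,000; Greta: $23,000; Dagny: $46,000; Nadia: $23,000; Dora: $23,000

Odalys first takes $100,000, leaving a balance of $207,000. Odalys then takes one-third of the balance ($69,000), for a total of $169,000. The remaining $138,000 passes to the descendants.
The descendants' portion ($138,000) is divided into 3 shares of $46,000: Dagny takes $46,000; Ilse's $46,000 share passes to Ilse's issue; Ronan's $46,000 share passes to Ronan's issue.
Ilse's share ($46,000) is divided into 2 shares of $23,000: Lorcan and Greta each take $23,000.
Ronan's share ($46,000) is divided into 2 shares of $23,000: Nadia and Dora each take $23,000.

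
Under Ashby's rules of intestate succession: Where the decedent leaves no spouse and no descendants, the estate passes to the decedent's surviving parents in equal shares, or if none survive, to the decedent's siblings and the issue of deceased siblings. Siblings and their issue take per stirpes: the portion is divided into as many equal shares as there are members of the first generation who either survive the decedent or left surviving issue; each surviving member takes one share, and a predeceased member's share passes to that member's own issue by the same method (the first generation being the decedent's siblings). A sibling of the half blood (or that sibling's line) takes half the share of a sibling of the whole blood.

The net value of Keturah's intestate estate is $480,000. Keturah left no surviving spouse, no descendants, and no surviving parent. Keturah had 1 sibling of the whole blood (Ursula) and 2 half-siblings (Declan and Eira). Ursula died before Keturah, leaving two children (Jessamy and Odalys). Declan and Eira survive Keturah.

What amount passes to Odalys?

Odalys receives $120,000.

The entire $480,000 passes to the siblings and their issue.
Counting each half-blood sibling's line as half a unit, there are 2 units in $480,000, so one unit is $240,000. Whole-blood lines (Ursula) take $240,000 each; half-blood lines (Declan and Eira) take $120,000 each.
Ursula's share ($240,000) is divided into 2 shares of $120,000: Jessamy and Odalys each take $120,000.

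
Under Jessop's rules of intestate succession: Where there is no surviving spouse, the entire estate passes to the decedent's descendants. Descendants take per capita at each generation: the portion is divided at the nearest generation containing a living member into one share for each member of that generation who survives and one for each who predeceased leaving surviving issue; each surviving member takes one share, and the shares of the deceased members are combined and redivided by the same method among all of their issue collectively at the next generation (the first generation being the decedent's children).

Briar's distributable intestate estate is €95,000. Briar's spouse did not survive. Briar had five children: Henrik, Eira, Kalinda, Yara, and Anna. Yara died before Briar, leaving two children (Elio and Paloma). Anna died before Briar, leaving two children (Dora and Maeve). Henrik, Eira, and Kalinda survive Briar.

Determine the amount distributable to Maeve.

The entire €95,000 passes to the descendants.
That amount (€95,000) is divided at the children's generation into 5 shares of €19,000. Henrik, Eira, and Kalinda each take €19,000. The 2 shares of the deceased (Yara and Anna) are combined into a pool of €38,000.
That pool (€38,000) is divided at the grandchildren's generation equally among Elio, Paloma, Dora, and Maeve: €9,500 each.

Maeve receives €9,500.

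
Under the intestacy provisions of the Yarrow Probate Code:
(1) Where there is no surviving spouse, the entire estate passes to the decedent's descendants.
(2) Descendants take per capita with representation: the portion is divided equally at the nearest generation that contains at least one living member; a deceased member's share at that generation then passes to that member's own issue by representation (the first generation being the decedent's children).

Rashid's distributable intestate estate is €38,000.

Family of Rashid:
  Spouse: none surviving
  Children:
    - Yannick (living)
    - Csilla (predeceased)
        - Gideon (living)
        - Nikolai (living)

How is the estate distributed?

The entire €38,000 passes to the descendants.
That amount (€38,000) is divided into 2 shares of €19,000: Yannick takes €19,000; Csilla's €19,000 share passes to Csilla's issue.
Csilla's share (€19,000) is divided into 2 shares of €9,500: Gideon and Nikolai each take €9,500.

Yannick: €19,000; Gideon: €9,500; Nikolai: €9,500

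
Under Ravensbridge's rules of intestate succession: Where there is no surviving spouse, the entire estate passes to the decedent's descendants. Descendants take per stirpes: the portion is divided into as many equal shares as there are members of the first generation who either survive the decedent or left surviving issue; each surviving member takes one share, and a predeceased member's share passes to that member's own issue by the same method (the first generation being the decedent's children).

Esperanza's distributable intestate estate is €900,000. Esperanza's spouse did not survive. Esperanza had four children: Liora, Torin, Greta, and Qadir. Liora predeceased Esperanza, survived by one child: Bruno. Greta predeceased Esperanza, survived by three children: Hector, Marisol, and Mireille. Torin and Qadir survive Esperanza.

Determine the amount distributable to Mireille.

The entire €900,000 passes to the descendants.
That amount (€900,000) is divided into 4 shares of €225,000: Torin and Qadir each take €225,000; Liora's €225,000 share passes to Liora's issue; Greta's €225,000 share passes to Greta's issue.
Liora's share (€225,000) passes entirely to Bruno.
Greta's share (€225,000) is divided into 3 shares of €75,000: Hector, Marisol, and Mireille each take €75,000.

Mireille receives €75,000.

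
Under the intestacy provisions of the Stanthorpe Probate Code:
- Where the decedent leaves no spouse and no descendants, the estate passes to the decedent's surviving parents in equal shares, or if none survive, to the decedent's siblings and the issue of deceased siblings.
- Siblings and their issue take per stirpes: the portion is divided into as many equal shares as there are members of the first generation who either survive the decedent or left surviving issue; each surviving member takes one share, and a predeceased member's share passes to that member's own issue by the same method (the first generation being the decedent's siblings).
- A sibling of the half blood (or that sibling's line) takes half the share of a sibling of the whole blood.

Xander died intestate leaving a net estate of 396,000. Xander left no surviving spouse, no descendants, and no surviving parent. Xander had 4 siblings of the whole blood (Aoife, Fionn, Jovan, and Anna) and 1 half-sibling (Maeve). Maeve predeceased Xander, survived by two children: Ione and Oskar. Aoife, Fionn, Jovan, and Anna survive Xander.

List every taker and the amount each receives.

Aoife: 88,000; Ione: 22,000; Oskar: 22,000; Fionn: 88,000; Jovan: 88,000; Anna: 88,000

The entire 396,000 passes to the siblings and their issue.
Counting each half-blood sibling's line as half a unit, there are 9/2 units in 396,000, so one unit is 88,000. Whole-blood lines (Aoife, Fionn, Jovan, and Anna) take 88,000 each; half-blood lines (Maeve) take 44,000 each.
Maeve's share (44,000) is divided into 2 shares of 22,000: Ione and Oskar each take 22,000.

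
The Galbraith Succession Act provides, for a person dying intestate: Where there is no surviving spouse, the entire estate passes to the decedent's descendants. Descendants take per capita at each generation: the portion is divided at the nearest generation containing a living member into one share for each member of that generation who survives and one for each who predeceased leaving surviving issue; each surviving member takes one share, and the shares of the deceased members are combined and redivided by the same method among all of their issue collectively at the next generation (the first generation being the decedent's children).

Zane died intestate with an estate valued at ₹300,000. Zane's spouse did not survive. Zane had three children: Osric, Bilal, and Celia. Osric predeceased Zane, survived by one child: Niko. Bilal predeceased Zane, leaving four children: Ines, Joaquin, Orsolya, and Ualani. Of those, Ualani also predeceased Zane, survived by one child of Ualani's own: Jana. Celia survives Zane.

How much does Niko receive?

Niko receives ₹40,000.

The entire ₹300,000 passes to the descendants.
That amount (₹300,000) is divided at the children's generation into 3 shares of ₹100,000. Celia takes ₹100,000. The 2 shares of the deceased (Osric and Bilal) are combined into a pool of ₹200,000.
That pool (₹200,000) is divided at the grandchildren's generation into 5 shares of ₹40,000. Niko, Ines, Joaquin, and Orsolya each take ₹40,000. The remaining share for the deceased Ualani (₹40,000) is carried to the next generation.
That pool (₹40,000) passes entirely to Jana, the sole taker at the great-grandchildren's generation.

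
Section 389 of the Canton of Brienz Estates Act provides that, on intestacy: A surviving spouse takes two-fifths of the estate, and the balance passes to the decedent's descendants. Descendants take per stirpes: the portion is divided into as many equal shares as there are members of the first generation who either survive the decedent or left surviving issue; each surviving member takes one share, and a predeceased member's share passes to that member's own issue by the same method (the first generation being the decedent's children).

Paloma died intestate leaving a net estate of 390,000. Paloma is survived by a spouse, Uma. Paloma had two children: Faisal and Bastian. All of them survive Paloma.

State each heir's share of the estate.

Uma: 156,000; Faisal: 117,000; Bastian: 117,000

Uma takes two-fifths of 390,000 = 156,000. The remaining 234,000 passes to the descendants.
The descendants' portion (234,000) is divided into 2 shares of 117,000: Faisal and Bastian each take 117,000.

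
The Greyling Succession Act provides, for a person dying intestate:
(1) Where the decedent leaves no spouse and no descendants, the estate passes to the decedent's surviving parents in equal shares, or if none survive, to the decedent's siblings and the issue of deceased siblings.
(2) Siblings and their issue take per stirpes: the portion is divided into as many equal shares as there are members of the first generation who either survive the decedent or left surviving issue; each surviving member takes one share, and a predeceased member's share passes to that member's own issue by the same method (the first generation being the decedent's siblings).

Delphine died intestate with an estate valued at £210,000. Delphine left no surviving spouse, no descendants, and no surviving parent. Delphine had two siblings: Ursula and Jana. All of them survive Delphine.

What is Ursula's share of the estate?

Ursula receives £105,000.

The entire £210,000 passes to the siblings and their issue.
That amount (£210,000) is divided into 2 shares of £105,000: Ursula and Jana each take £105,000.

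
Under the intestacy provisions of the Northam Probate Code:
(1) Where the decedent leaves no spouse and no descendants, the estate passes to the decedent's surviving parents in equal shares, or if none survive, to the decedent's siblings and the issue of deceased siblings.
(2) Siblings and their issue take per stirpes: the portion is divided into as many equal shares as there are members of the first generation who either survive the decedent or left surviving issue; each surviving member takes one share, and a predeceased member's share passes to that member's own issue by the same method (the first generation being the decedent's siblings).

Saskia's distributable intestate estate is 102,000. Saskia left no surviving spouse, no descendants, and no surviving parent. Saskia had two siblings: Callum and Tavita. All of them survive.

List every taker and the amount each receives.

Callum: 51,000; Tavita: 51,000

The entire 102,000 passes to the siblings and their issue.
That amount (102,000) is divided into 2 shares of 51,000: Callum and Tavita each take 51,000.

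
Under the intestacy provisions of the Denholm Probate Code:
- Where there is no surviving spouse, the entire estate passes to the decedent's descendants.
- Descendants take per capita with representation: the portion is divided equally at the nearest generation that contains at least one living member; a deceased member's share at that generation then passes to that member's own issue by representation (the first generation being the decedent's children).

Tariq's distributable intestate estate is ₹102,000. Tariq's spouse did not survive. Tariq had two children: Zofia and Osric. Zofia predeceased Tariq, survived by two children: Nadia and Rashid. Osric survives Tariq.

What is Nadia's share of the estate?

The entire ₹102,000 passes to the descendants.
That amount (₹102,000) is divided into 2 shares of ₹51,000: Osric takes ₹51,000; Zofia's ₹51,000 share passes to Zofia's issue.
Zofia's share (₹51,000) is divided into 2 shares of ₹25,500: Nadia and Rashid each take ₹25,500.

Nadia receives ₹25,500.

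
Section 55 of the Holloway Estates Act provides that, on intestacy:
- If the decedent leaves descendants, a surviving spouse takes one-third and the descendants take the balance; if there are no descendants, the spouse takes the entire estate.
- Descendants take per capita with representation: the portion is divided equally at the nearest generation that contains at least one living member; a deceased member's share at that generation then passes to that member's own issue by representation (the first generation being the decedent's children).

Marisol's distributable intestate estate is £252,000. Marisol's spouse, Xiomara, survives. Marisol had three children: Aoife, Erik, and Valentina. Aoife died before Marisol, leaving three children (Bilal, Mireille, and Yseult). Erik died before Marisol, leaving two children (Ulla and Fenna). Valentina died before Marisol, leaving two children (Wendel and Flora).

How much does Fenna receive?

Xiomara takes one-third of £252,000 = £84,000. The remaining £168,000 passes to the descendants.
No child survives, so the initial division is made at the grandchildren's generation.
The descendants' portion (£168,000) is divided into 7 shares of £24,000: Bilal, Mireille, Yseult, Ulla, Fenna, Wendel, and Flora each take £24,000.

Fenna receives £24,000.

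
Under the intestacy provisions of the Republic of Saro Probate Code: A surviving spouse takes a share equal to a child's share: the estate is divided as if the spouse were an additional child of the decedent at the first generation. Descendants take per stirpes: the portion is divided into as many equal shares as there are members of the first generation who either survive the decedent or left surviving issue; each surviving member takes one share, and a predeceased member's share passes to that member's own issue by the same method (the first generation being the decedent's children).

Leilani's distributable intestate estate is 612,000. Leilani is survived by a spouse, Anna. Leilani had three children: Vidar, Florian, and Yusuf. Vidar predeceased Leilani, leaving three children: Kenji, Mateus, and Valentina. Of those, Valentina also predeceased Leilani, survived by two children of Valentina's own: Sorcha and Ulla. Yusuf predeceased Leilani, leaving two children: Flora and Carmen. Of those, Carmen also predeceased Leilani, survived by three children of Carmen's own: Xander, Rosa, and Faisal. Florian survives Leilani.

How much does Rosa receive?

Rosa receives 25,500.

The spouse counts as an additional share at the children's level, so there are 4 primary shares of 153,000. Anna takes one such share (153,000).
The children's combined portion (459,000) is divided into 3 shares of 153,000: Florian takes 153,000; Vidar's 153,000 share passes to Vidar's issue; Yusuf's 153,000 share passes to Yusuf's issue.
Vidar's share (153,000) is divided into 3 shares of 51,000: Kenji and Mateus each take 51,000; Valentina's 51,000 share passes to Valentina's issue.
Valentina's share (51,000) is divided into 2 shares of 25,500: Sorcha and Ulla each take 25,500.
Yusuf's share (153,000) is divided into 2 shares of 76,500: Flora takes 76,500; Carmen's 76,500 share passes to Carmen's issue.
Carmen's share (76,500) is divided into 3 shares of 25,500: Xander, Rosa, and Faisal each take 25,500.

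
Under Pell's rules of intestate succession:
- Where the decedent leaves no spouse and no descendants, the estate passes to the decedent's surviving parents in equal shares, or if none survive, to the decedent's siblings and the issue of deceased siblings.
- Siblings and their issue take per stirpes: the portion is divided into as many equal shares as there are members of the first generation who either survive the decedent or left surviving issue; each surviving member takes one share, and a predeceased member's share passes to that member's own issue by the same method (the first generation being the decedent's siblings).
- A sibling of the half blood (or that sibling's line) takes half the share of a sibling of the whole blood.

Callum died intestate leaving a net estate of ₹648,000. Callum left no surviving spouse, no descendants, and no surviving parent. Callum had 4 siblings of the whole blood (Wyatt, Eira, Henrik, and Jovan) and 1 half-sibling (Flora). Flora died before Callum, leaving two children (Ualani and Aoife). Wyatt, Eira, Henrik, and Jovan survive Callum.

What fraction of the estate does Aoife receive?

The entire ₹648,000 passes to the siblings and their issue.
Counting each half-blood sibling's line as half a unit, there are 9/2 units in ₹648,000, so one unit is ₹144,000. Whole-blood lines (Wyatt, Eira, Henrik, and Jovan) take ₹144,000 each; half-blood lines (Flora) take ₹72,000 each.
Flora's share (₹72,000) is divided into 2 shares of ₹36,000: Ualani and Aoife each take ₹36,000.

Aoife receives 1/18 of the estate.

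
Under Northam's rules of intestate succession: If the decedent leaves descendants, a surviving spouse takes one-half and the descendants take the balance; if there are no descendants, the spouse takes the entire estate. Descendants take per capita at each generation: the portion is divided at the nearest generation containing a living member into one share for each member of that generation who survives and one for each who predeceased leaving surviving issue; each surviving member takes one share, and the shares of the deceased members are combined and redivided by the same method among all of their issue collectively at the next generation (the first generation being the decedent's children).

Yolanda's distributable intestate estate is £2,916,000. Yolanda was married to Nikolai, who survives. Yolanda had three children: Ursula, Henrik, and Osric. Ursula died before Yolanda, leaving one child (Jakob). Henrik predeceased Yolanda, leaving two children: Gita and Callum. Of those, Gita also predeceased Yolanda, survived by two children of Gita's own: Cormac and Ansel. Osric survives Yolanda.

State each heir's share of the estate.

Nikolai takes one-half of £2,916,000 = £1,458,000. The remaining £1,458,000 passes to the descendants.
The descendants' portion (£1,458,000) is divided at the children's generation into 3 shares of £486,000. Osric takes £486,000. The 2 shares of the deceased (Ursula and Henrik) are combined into a pool of £972,000.
That pool (£972,000) is divided at the grandchildren's generation into 3 shares of £324,000. Jakob and Callum each take £324,000. The remaining share for the deceased Gita (£324,000) is carried to the next generation.
That pool (£324,000) is divided at the great-grandchildren's generation equally among Cormac and Ansel: £162,000 each.

Nikolai: £1,458,000; Jakob: £324,000; Cormac: £162,000; Ansel: £162,000; Callum: £324,000; Osric: £486,000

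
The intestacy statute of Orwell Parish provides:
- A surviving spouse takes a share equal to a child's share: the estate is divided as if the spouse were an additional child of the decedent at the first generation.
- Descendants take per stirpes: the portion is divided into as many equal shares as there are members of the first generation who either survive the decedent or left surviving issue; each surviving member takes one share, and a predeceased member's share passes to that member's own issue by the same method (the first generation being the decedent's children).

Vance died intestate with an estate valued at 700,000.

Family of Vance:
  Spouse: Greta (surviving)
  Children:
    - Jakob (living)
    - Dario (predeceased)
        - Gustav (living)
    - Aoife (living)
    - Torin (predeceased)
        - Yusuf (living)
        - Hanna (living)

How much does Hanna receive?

Hanna receives 70,000.

The spouse counts as an additional share at the children's level, so there are 5 primary shares of 140,000. Greta takes one such share (140,000).
The children's combined portion (560,000) is divided into 4 shares of 140,000: Jakob and Aoife each take 140,000; Dario's 140,000 share passes to Dario's issue; Torin's 140,000 share passes to Torin's issue.
Dario's share (140,000) passes entirely to Gustav.
Torin's share (140,000) is divided into 2 shares of 70,000: Yusuf and Hanna each take 70,000.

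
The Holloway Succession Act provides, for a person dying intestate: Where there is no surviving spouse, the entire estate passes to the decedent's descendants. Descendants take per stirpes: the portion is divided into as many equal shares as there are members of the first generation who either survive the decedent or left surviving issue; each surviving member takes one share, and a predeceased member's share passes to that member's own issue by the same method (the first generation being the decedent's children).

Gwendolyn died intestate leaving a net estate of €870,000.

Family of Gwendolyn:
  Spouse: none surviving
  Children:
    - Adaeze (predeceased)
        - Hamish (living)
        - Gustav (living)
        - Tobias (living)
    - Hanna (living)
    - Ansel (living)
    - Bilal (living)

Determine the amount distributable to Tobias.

The entire €870,000 passes to the descendants.
That amount (€870,000) is divided into 4 shares of €217,500: Hanna, Ansel, and Bilal each take €217,500; Adaeze's €217,500 share passes to Adaeze's issue.
Adaeze's share (€217,500) is divided into 3 shares of €72,500: Hamish, Gustav, and Tobias each take €72,500.

Tobias receives €72,500.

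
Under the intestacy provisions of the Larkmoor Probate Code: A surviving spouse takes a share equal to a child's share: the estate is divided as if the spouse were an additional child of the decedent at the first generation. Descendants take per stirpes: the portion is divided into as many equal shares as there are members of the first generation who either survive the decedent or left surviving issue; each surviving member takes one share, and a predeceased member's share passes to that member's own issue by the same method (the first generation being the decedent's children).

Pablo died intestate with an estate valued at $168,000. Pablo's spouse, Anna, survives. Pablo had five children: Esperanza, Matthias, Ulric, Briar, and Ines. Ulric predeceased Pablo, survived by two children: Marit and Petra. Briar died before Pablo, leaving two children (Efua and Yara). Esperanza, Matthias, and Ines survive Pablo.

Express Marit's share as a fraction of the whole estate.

Marit receives 1/12 of the estate.

The spouse counts as an additional share at the children's level, so there are 6 primary shares of $28,000. Anna takes one such share ($28,000).
The children's combined portion ($140,000) is divided into 5 shares of $28,000: Esperanza, Matthias, and Ines each take $28,000; Ulric's $28,000 share passes to Ulric's issue; Briar's $28,000 share passes to Briar's issue.
Ulric's share ($28,000) is divided into 2 shares of $14,000: Marit and Petra each take $14,000.
Briar's share ($28,000) is divided into 2 shares of $14,000: Efua and Yara each take $14,000.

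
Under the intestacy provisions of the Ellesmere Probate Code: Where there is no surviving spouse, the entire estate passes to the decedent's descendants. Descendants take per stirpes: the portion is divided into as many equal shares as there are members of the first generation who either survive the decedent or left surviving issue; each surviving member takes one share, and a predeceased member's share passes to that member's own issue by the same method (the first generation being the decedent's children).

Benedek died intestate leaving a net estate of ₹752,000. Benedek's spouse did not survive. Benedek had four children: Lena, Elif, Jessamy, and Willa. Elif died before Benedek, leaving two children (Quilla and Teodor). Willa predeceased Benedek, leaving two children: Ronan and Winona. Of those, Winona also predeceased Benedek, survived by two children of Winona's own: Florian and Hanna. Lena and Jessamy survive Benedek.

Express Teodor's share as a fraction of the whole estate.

Teodor receives 1/8 of the estate.

The entire ₹752,000 passes to the descendants.
That amount (₹752,000) is divided into 4 shares of ₹188,000: Lena and Jessamy each take ₹188,000; Elif's ₹188,000 share passes to Elif's issue; Willa's ₹188,000 share passes to Willa's issue.
Elif's share (₹188,000) is divided into 2 shares of ₹94,000: Quilla and Teodor each take ₹94,000.
Willa's share (₹188,000) is divided into 2 shares of ₹94,000: Ronan takes ₹94,000; Winona's ₹94,000 share passes to Winona's issue.
Winona's share (₹94,000) is divided into 2 shares of ₹47,000: Florian and Hanna each take ₹47,000.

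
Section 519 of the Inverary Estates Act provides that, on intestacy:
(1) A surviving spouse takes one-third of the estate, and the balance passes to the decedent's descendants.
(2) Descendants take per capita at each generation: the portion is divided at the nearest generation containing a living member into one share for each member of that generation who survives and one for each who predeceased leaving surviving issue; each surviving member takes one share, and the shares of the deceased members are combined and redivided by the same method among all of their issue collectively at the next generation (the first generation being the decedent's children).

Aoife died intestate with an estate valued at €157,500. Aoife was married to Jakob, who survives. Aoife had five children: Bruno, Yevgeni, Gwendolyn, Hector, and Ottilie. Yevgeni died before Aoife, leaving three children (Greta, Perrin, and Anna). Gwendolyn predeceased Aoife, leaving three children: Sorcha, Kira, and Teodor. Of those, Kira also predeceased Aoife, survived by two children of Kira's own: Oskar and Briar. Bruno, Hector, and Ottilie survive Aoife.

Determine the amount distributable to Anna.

Anna receives €7,000.

Jakob takes one-third of €157,500 = €52,500. The remaining €105,000 passes to the descendants.
The descendants' portion (€105,000) is divided at the children's generation into 5 shares of €21,000. Bruno, Hector, and Ottilie each take €21,000. The 2 shares of the deceased (Yevgeni and Gwendolyn) are combined into a pool of €42,000.
That pool (€42,000) is divided at the grandchildren's generation into 6 shares of €7,000. Greta, Perrin, Anna, Sorcha, and Teodor each take €7,000. The remaining share for the deceased Kira (€7,000) is carried to the next generation.
That pool (€7,000) is divided at the great-grandchildren's generation equally among Oskar and Briar: €3,500 each.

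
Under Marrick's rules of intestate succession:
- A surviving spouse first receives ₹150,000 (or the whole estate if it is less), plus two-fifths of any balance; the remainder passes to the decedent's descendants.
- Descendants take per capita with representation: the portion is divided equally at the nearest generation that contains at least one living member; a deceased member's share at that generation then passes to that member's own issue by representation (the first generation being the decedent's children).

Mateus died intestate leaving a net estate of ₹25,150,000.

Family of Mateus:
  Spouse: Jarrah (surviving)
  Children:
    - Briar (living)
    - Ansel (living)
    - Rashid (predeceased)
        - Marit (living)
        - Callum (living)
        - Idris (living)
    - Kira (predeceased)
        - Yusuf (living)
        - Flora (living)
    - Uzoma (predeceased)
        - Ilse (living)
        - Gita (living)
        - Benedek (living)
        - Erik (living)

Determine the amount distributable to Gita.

Jarrah first takes ₹150,000, leaving a balance of ₹25,000,000. Jarrah then takes two-fifths of the balance (₹10,000,000), for a total of ₹10,150,000. The remaining ₹15,000,000 passes to the descendants.
The descendants' portion (₹15,000,000) is divided into 5 shares of ₹3,000,000: Briar and Ansel each take ₹3,000,000; Rashid's ₹3,000,000 share passes to Rashid's issue; Kira's ₹3,000,000 share passes to Kira's issue; Uzoma's ₹3,000,000 share passes to Uzoma's issue.
Rashid's share (₹3,000,000) is divided into 3 shares of ₹1,000,000: Marit, Callum, and Idris each take ₹1,000,000.
Kira's share (₹3,000,000) is divided into 2 shares of ₹1,500,000: Yusuf and Flora each take ₹1,500,000.
Uzoma's share (₹3,000,000) is divided into 4 shares of ₹750,000: Ilse, Gita, Benedek, and Erik each take ₹750,000.

Gita receives ₹750,000.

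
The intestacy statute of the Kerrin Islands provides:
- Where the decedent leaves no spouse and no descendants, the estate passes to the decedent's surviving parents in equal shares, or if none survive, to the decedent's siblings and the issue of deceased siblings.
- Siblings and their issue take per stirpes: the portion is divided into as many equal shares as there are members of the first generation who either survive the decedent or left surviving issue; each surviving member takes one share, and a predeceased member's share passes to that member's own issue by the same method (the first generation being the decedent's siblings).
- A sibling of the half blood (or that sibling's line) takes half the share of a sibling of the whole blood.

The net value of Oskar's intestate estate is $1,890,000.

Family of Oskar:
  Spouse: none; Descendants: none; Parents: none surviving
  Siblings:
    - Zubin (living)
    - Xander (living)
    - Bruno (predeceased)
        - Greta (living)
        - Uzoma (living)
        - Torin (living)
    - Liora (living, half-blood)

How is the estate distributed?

The entire $1,890,000 passes to the siblings and their issue.
Counting each half-blood sibling's line as half a unit, there are 7/2 units in $1,890,000, so one unit is $540,000. Whole-blood lines (Zubin, Xander, and Bruno) take $540,000 each; half-blood lines (Liora) take $270,000 each.
Bruno's share ($540,000) is divided into 3 shares of $180,000: Greta, Uzoma, and Torin each take $180,000.

Zubin: $540,000; Xander: $540,000; Greta: $180,000; Uzoma: $180,000; Torin: $180,000; Liora: $270,000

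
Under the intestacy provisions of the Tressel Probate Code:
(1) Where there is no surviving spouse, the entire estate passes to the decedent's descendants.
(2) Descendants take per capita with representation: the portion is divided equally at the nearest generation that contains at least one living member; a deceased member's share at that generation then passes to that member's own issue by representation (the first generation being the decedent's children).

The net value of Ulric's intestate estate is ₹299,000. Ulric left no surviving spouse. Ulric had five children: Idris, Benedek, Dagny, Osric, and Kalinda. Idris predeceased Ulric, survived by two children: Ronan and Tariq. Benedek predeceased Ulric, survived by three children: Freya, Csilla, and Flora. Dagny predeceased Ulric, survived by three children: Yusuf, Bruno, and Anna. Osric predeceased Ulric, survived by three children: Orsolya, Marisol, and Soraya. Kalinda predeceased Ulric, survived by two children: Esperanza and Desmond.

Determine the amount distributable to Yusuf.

The entire ₹299,000 passes to the descendants.
No child survives, so the initial division is made at the grandchildren's generation.
That amount (₹299,000) is divided into 13 shares of ₹23,000: Ronan, Tariq, Freya, Csilla, Flora, Yusuf, Bruno, Anna, Orsolya, Marisol, Soraya, Esperanza, and Desmond each take ₹23,000.

Yusuf receives ₹23,000.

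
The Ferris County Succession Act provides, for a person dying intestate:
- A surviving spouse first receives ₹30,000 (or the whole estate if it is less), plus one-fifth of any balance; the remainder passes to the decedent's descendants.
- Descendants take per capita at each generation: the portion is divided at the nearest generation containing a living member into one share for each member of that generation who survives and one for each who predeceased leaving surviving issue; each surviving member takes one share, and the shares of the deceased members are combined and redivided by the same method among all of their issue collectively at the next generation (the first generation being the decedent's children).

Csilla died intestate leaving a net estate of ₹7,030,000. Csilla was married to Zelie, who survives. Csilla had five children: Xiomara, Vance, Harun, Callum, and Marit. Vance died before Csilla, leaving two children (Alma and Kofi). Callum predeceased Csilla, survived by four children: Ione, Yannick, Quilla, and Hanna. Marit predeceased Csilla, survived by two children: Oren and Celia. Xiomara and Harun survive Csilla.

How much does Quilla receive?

Quilla receives ₹420,000.

Zelie first takes ₹30,000, leaving a balance of ₹7,000,000. Zelie then takes one-fifth of the balance (₹1,400,000), for a total of ₹1,430,000. The remaining ₹5,600,000 passes to the descendants.
The descendants' portion (₹5,600,000) is divided at the children's generation into 5 shares of ₹1,120,000. Xiomara and Harun each take ₹1,120,000. The 3 shares of the deceased (Vance, Callum, and Marit) are combined into a pool of ₹3,360,000.
That pool (₹3,360,000) is divided at the grandchildren's generation equally among Alma, Kofi, Ione, Yannick, Quilla, Hanna, Oren, and Celia: ₹420,000 each.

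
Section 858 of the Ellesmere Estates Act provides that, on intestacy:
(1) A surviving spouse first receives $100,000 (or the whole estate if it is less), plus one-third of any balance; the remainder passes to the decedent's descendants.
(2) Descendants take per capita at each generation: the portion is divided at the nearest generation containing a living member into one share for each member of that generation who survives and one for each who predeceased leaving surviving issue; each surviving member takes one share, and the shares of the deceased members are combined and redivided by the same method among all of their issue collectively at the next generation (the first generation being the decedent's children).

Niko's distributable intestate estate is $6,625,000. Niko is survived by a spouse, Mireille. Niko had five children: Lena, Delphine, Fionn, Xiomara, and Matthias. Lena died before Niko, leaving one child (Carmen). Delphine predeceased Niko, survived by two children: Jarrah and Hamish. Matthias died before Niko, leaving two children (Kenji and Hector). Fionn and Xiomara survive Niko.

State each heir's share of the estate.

Mireille: $2,275,000; Carmen: $522,000; Jarrah: $522,000; Hamish: $522,000; Fionn: $870,000; Xiomara: $870,000; Kenji: $522,000; Hector: $522,000

Mireille first takes $100,000, leaving a balance of $6,525,000. Mireille then takes one-third of the balance ($2,175,000), for a total of $2,275,000. The remaining $4,350,000 passes to the descendants.
The descendants' portion ($4,350,000) is divided at the children's generation into 5 shares of $870,000. Fionn and Xiomara each take $870,000. The 3 shares of the deceased (Lena, Delphine, and Matthias) are combined into a pool of $2,610,000.
That pool ($2,610,000) is divided at the grandchildren's generation equally among Carmen, Jarrah, Hamish, Kenji, and Hector: $522,000 each.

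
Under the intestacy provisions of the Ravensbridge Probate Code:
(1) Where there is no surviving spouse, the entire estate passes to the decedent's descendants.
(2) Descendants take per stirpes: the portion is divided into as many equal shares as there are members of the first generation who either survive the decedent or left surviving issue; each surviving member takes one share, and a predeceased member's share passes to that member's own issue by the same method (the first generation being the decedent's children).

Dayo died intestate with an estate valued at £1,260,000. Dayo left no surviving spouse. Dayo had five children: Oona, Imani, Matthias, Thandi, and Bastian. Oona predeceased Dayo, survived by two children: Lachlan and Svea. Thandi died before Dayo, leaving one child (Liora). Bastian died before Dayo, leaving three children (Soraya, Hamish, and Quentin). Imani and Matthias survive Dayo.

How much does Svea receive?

Svea receives £126,000.

The entire £1,260,000 passes to the descendants.
That amount (£1,260,000) is divided into 5 shares of £252,000: Imani and Matthias each take £252,000; Oona's £252,000 share passes to Oona's issue; Thandi's £252,000 share passes to Thandi's issue; Bastian's £252,000 share passes to Bastian's issue.
Oona's share (£252,000) is divided into 2 shares of £126,000: Lachlan and Svea each take £126,000.
Thandi's share (£252,000) passes entirely to Liora.
Bastian's share (£252,000) is divided into 3 shares of £84,000: Soraya, Hamish, and Quentin each take £84,000.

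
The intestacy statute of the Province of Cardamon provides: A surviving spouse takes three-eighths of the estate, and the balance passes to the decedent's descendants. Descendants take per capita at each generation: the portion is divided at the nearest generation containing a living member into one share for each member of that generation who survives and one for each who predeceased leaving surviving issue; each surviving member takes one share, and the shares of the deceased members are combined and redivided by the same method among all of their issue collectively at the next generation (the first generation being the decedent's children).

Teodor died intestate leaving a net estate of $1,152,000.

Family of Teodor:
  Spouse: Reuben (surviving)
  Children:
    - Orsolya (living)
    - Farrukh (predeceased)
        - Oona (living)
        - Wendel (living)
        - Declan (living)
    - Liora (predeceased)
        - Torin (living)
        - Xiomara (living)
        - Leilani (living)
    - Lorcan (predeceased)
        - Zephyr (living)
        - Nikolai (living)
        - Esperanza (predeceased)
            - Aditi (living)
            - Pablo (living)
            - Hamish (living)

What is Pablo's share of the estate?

Pablo receives $20,000.

Reuben takes three-eighths of $1,152,000 = $432,000. The remaining $720,000 passes to the descendants.
The descendants' portion ($720,000) is divided at the children's generation into 4 shares of $180,000. Orsolya takes $180,000. The 3 shares of the deceased (Farrukh, Liora, and Lorcan) are combined into a pool of $540,000.
That pool ($540,000) is divided at the grandchildren's generation into 9 shares of $60,000. Oona, Wendel, Declan, Torin, Xiomara, Leilani, Zephyr, and Nikolai each take $60,000. The remaining share for the deceased Esperanza ($60,000) is carried to the next generation.
That pool ($60,000) is divided at the great-grandchildren's generation equally among Aditi, Pablo, and Hamish: $20,000 each.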